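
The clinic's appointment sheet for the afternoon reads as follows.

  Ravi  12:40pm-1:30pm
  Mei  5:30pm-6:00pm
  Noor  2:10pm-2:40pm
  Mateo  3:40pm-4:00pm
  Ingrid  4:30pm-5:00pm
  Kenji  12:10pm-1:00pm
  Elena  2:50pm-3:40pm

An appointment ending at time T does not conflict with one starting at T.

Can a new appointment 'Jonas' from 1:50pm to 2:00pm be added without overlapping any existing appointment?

Yes — the slot is free

Kenji: ends 1:00pm at or before Jonas starts 1:50pm → clear.
Ravi: ends 1:30pm at or before Jonas starts 1:50pm → clear.
Noor: starts 2:10pm at or after Jonas ends 2:00pm → clear.
Elena: starts 2:50pm at or after Jonas ends 2:00pm → clear.
Mateo: starts 3:40pm at or after Jonas ends 2:00pm → clear.
Ingrid: starts 4:30pm at or after Jonas ends 2:00pm → clear.
Mei: starts 5:30pm at or after Jonas ends 2:00pm → clear.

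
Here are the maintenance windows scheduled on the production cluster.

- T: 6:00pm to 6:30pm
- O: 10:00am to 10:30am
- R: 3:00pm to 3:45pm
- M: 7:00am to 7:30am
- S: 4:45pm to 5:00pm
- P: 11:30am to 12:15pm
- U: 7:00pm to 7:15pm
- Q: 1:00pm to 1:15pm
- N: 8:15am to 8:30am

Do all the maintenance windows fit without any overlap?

Yes

Sorted by start: M, N, O, P, Q, R, S, T, U.
N starts after M ends; M is clear from here.
O starts after N ends; N is clear from here.
P starts after O ends; O is clear from here.
Q starts after P ends; P is clear from here.
R starts after Q ends; Q is clear from here.
S starts after R ends; R is clear from here.
T starts after S ends; S is clear from here.
U starts after T ends.
Every pair is clear; the schedule has no overlaps.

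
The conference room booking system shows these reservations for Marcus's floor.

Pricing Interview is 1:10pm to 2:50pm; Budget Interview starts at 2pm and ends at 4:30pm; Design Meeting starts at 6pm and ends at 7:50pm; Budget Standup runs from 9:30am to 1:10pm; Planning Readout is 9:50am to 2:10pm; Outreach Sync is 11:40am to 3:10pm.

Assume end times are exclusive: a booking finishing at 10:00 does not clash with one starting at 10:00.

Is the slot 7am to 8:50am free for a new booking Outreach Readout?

Budget Standup: starts 9:30am at or after Outreach Readout ends 8:50am → clear.
Planning Readout: starts 9:50am at or after Outreach Readout ends 8:50am → clear.
Outreach Sync: starts 11:40am at or after Outreach Readout ends 8:50am → clear.
Pricing Interview: starts 1:10pm at or after Outreach Readout ends 8:50am → clear.
Budget Interview: starts 2pm at or after Outreach Readout ends 8:50am → clear.
Design Meeting: starts 6pm at or after Outreach Readout ends 8:50am → clear.

Yes — the slot is free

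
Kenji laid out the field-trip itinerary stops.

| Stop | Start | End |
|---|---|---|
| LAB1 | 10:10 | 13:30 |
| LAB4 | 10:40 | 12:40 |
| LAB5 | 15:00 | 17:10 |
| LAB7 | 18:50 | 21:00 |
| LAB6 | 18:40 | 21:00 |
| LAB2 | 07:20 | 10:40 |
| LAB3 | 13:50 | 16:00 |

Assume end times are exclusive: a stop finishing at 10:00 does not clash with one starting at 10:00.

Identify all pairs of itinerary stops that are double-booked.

LAB1 & LAB2, LAB1 & LAB4, LAB3 & LAB5, LAB6 & LAB7

Check each pair: they overlap iff neither finishes before the other starts.
Sorted by start: LAB2, LAB1, LAB4, LAB3, LAB5, LAB6, LAB7.
LAB1 starts before LAB2 ends → LAB2 and LAB1 overlap.
LAB4 starts exactly when LAB2 ends (back-to-back, no overlap), so LAB2 has no further overlaps.
LAB4 starts before LAB1 ends → LAB1 and LAB4 overlap.
LAB3 starts after LAB1 ends, so LAB1 has no further overlaps.
LAB3 starts after LAB4 ends, so LAB4 has no further overlaps.
LAB5 starts before LAB3 ends → LAB3 and LAB5 overlap.
LAB6 starts after LAB3 ends, so LAB3 has no further overlaps.
LAB6 starts after LAB5 ends, so LAB5 has no further overlaps.
LAB7 starts before LAB6 ends → LAB6 and LAB7 overlap.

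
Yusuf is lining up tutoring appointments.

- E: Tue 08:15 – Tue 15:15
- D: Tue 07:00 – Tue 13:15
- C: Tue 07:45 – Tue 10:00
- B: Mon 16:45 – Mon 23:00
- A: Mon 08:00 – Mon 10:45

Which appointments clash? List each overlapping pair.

Sorted by start: A, B, D, C, E.
B starts after A ends, so A has no further overlaps.
D starts after B ends, so B has no further overlaps.
C starts before D ends → D and C overlap.
E starts before D ends → D and E overlap.
E starts before C ends → C and E overlap.

C & D, C & E, D & E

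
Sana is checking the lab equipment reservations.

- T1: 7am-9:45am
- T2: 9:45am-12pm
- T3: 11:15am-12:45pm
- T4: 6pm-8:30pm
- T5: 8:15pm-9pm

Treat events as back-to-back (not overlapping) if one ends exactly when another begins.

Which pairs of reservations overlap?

T2 & T3, T4 & T5

Sorted by start: T1, T2, T3, T4, T5.
T2 starts exactly when T1 ends (back-to-back, no overlap), so T1 has no further overlaps.
T3 starts before T2 ends → T2 and T3 overlap.
T4 starts after T2 ends, so T2 has no further overlaps.
T4 starts after T3 ends, so T3 has no further overlaps.
T5 starts before T4 ends → T4 and T5 overlap.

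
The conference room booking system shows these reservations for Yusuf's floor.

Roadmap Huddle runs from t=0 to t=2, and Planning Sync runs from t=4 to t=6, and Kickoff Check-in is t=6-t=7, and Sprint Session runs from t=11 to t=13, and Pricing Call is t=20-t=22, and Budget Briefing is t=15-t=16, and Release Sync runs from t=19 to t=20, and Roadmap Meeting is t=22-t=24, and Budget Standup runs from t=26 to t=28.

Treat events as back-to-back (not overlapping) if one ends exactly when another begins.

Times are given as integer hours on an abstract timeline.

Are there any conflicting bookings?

No

Two intervals overlap when each starts before the other ends.
Sorted by start: Roadmap Huddle, Planning Sync, Kickoff Check-in, Sprint Session, Budget Briefing, Release Sync, Pricing Call, Roadmap Meeting, Budget Standup.
Planning Sync starts after Roadmap Huddle ends, so nothing later overlaps Roadmap Huddle either.
Kickoff Check-in starts exactly when Planning Sync ends (back-to-back, no overlap), so nothing later overlaps Planning Sync either.
Sprint Session starts after Kickoff Check-in ends, so nothing later overlaps Kickoff Check-in either.
Budget Briefing starts after Sprint Session ends, so nothing later overlaps Sprint Session either.
Release Sync starts after Budget Briefing ends, so nothing later overlaps Budget Briefing either.
Pricing Call starts exactly when Release Sync ends (back-to-back, no overlap), so nothing later overlaps Release Sync either.
Roadmap Meeting starts exactly when Pricing Call ends (back-to-back, no overlap), so nothing later overlaps Pricing Call either.
Budget Standup starts after Roadmap Meeting ends.
Every pair is clear; the schedule has no overlaps.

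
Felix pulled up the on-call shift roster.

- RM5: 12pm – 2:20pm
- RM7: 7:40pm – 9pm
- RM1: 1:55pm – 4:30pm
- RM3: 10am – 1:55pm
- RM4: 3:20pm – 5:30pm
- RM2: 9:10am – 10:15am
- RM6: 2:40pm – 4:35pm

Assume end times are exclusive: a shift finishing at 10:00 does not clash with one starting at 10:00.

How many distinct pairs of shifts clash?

6

Sorted by start: RM2, RM3, RM5, RM1, RM6, RM4, RM7.
RM3 starts before RM2 ends → RM2 and RM3 overlap.
RM5 starts after RM2 ends, so RM2 has no further overlaps.
RM5 starts before RM3 ends → RM3 and RM5 overlap.
RM1 starts exactly when RM3 ends (back-to-back, no overlap), so RM3 has no further overlaps.
RM1 starts before RM5 ends → RM5 and RM1 overlap.
RM6 starts after RM5 ends, so RM5 has no further overlaps.
RM6 starts before RM1 ends → RM1 and RM6 overlap.
RM4 starts before RM1 ends → RM1 and RM4 overlap.
RM7 starts after RM1 ends.
RM4 starts before RM6 ends → RM6 and RM4 overlap.
RM7 starts after RM6 ends.
RM7 starts after RM4 ends.
Overlapping pairs: RM1 & RM4, RM1 & RM5, RM1 & RM6, RM2 & RM3, RM3 & RM5, RM4 & RM6 — 6 in total.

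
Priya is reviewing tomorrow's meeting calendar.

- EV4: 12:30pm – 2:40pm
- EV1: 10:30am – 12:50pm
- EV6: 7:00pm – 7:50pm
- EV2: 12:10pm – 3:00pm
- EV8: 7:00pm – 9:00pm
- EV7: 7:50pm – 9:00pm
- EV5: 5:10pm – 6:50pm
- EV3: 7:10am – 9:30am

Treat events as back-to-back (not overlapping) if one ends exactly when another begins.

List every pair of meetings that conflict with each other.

EV1 & EV2, EV1 & EV4, EV2 & EV4, EV6 & EV8, EV7 & EV8

Sorted by start: EV3, EV1, EV2, EV4, EV5, EV6, EV8, EV7.
EV1 starts after EV3 ends, so nothing later overlaps EV3 either.
EV2 starts before EV1 ends → EV1 and EV2 overlap.
EV4 starts before EV1 ends → EV1 and EV4 overlap.
EV5 starts after EV1 ends, so nothing later overlaps EV1 either.
EV4 starts before EV2 ends → EV2 and EV4 overlap.
EV5 starts after EV2 ends, so nothing later overlaps EV2 either.
EV5 starts after EV4 ends, so nothing later overlaps EV4 either.
EV6 starts after EV5 ends, so nothing later overlaps EV5 either.
EV8 starts before EV6 ends → EV6 and EV8 overlap.
EV7 starts exactly when EV6 ends (back-to-back, no overlap).
EV7 starts before EV8 ends → EV8 and EV7 overlap.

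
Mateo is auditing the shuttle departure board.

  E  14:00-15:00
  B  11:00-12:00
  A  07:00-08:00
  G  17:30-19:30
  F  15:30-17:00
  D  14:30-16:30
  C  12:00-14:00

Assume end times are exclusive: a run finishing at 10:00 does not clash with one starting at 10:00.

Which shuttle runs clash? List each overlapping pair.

Sorted by start: A, B, C, E, D, F, G.
B starts after A ends, so A has no further overlaps.
C starts exactly when B ends (back-to-back, no overlap), so B has no further overlaps.
E starts exactly when C ends (back-to-back, no overlap), so C has no further overlaps.
D starts before E ends → E and D overlap.
F starts after E ends, so E has no further overlaps.
F starts before D ends → D and F overlap.
G starts after D ends.
G starts after F ends.

D & E, D & F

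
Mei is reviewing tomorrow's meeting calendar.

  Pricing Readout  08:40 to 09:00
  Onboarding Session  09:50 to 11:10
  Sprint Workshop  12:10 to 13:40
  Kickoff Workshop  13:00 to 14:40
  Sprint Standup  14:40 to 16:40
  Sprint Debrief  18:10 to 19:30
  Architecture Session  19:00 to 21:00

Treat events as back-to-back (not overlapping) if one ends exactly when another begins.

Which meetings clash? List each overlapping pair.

Two intervals overlap when each starts before the other ends.
Sorted by start: Pricing Readout, Onboarding Session, Sprint Workshop, Kickoff Workshop, Sprint Standup, Sprint Debrief, Architecture Session.
Onboarding Session starts after Pricing Readout ends — done with Pricing Readout.
Sprint Workshop starts after Onboarding Session ends — done with Onboarding Session.
Kickoff Workshop starts before Sprint Workshop ends → Sprint Workshop and Kickoff Workshop overlap.
Sprint Standup starts after Sprint Workshop ends — done with Sprint Workshop.
Sprint Standup starts exactly when Kickoff Workshop ends (back-to-back, no overlap) — done with Kickoff Workshop.
Sprint Debrief starts after Sprint Standup ends — done with Sprint Standup.
Architecture Session starts before Sprint Debrief ends → Sprint Debrief and Architecture Session overlap.

Architecture Session & Sprint Debrief, Kickoff Workshop & Sprint Workshop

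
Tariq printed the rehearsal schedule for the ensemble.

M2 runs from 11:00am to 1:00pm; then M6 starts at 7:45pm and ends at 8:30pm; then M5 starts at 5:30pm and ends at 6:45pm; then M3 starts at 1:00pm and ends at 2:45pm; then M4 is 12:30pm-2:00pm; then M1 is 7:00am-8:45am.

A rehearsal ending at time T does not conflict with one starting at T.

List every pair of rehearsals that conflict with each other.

Sorted by start: M1, M2, M4, M3, M5, M6.
M2 starts after M1 ends, so nothing later overlaps M1 either.
M4 starts before M2 ends → M2 and M4 overlap.
M3 starts exactly when M2 ends (back-to-back, no overlap), so nothing later overlaps M2 either.
M3 starts before M4 ends → M4 and M3 overlap.
M5 starts after M4 ends, so nothing later overlaps M4 either.
M5 starts after M3 ends, so nothing later overlaps M3 either.
M6 starts after M5 ends.

M2 & M4, M3 & M4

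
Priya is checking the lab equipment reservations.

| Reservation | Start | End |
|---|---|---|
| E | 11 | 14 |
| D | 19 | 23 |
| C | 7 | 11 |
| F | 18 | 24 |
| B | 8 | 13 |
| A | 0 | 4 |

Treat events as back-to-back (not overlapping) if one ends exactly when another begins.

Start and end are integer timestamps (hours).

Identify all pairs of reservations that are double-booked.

B & C, B & E, D & F

Sorted by start: A, C, B, E, F, D.
C starts after A ends — done with A.
B starts before C ends → C and B overlap.
E starts exactly when C ends (back-to-back, no overlap) — done with C.
E starts before B ends → B and E overlap.
F starts after B ends — done with B.
F starts after E ends — done with E.
D starts before F ends → F and D overlap.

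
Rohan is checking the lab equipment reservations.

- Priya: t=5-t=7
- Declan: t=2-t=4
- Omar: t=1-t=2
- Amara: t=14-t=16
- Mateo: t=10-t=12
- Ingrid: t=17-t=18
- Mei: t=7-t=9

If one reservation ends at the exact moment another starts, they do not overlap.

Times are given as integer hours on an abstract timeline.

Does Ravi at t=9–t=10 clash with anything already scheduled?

No — it doesn't clash with anything

Omar: ends t=2 at or before Ravi starts t=9 → clear.
Declan: ends t=4 at or before Ravi starts t=9 → clear.
Priya: ends t=7 at or before Ravi starts t=9 → clear.
Mei: ends t=9 at or before Ravi starts t=9 → clear.
Mateo: starts t=10 at or after Ravi ends t=10 → clear.
Amara: starts t=14 at or after Ravi ends t=10 → clear.
Ingrid: starts t=17 at or after Ravi ends t=10 → clear.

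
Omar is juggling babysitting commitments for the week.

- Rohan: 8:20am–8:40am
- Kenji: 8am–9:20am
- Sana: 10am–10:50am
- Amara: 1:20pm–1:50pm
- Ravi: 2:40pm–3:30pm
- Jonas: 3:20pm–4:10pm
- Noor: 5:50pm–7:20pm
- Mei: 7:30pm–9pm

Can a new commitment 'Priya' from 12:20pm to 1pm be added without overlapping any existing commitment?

Kenji: ends 9:20am at or before Priya starts 12:20pm → clear.
Rohan: ends 8:40am at or before Priya starts 12:20pm → clear.
Sana: ends 10:50am at or before Priya starts 12:20pm → clear.
Amara: starts 1:20pm at or after Priya ends 1pm → clear.
Ravi: starts 2:40pm at or after Priya ends 1pm → clear.
Jonas: starts 3:20pm at or after Priya ends 1pm → clear.
Noor: starts 5:50pm at or after Priya ends 1pm → clear.
Mei: starts 7:30pm at or after Priya ends 1pm → clear.

Yes — the slot is free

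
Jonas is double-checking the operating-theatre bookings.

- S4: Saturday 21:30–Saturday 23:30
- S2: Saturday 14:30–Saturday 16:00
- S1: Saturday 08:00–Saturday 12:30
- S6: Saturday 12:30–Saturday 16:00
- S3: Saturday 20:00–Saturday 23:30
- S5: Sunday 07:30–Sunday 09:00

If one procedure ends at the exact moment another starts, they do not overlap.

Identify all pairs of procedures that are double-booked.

S2 & S6, S3 & S4

Sorted by start: S1, S6, S2, S3, S4, S5.
S6 starts exactly when S1 ends (back-to-back, no overlap) — done with S1.
S2 starts before S6 ends → S6 and S2 overlap.
S3 starts after S6 ends — done with S6.
S3 starts after S2 ends — done with S2.
S4 starts before S3 ends → S3 and S4 overlap.
S5 starts after S3 ends.
S5 starts after S4 ends.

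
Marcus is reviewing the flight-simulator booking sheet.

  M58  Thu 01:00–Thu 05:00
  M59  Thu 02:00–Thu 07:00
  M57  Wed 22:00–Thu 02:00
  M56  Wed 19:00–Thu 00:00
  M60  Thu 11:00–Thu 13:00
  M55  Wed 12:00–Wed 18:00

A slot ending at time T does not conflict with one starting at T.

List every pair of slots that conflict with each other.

Two intervals overlap when each starts before the other ends.
Sorted by start: M55, M56, M57, M58, M59, M60.
M56 starts after M55 ends — done with M55.
M57 starts before M56 ends → M56 and M57 overlap.
M58 starts after M56 ends — done with M56.
M58 starts before M57 ends → M57 and M58 overlap.
M59 starts exactly when M57 ends (back-to-back, no overlap) — done with M57.
M59 starts before M58 ends → M58 and M59 overlap.
M60 starts after M58 ends.
M60 starts after M59 ends.

M56 & M57, M57 & M58, M58 & M59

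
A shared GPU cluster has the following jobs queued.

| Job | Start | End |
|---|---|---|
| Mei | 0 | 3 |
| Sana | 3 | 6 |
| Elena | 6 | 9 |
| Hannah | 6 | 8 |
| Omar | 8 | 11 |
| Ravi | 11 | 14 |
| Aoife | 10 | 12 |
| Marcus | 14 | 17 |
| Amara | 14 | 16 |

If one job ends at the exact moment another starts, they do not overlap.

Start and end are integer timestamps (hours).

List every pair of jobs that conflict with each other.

Two intervals overlap when each starts before the other ends.
Sorted by start: Mei, Sana, Elena, Hannah, Omar, Aoife, Ravi, Marcus, Amara.
Sana starts exactly when Mei ends (back-to-back, no overlap), so nothing later overlaps Mei either.
Elena starts exactly when Sana ends (back-to-back, no overlap), so nothing later overlaps Sana either.
Hannah starts before Elena ends → Elena and Hannah overlap.
Omar starts before Elena ends → Elena and Omar overlap.
Aoife starts after Elena ends, so nothing later overlaps Elena either.
Omar starts exactly when Hannah ends (back-to-back, no overlap), so nothing later overlaps Hannah either.
Aoife starts before Omar ends → Omar and Aoife overlap.
Ravi starts exactly when Omar ends (back-to-back, no overlap), so nothing later overlaps Omar either.
Ravi starts before Aoife ends → Aoife and Ravi overlap.
Marcus starts after Aoife ends, so nothing later overlaps Aoife either.
Marcus starts exactly when Ravi ends (back-to-back, no overlap), so nothing later overlaps Ravi either.
Amara starts before Marcus ends → Marcus and Amara overlap.

Amara & Marcus, Aoife & Omar, Aoife & Ravi, Elena & Hannah, Elena & Omar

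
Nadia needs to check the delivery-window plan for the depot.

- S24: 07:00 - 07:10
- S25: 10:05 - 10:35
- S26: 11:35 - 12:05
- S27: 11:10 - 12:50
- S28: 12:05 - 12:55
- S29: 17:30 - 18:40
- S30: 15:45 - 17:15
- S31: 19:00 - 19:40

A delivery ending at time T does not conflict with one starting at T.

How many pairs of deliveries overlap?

Sorted by start: S24, S25, S27, S26, S28, S30, S29, S31.
S25 starts after S24 ends, so S24 has no further overlaps.
S27 starts after S25 ends, so S25 has no further overlaps.
S26 starts before S27 ends → S27 and S26 overlap.
S28 starts before S27 ends → S27 and S28 overlap.
S30 starts after S27 ends, so S27 has no further overlaps.
S28 starts exactly when S26 ends (back-to-back, no overlap), so S26 has no further overlaps.
S30 starts after S28 ends, so S28 has no further overlaps.
S29 starts after S30 ends, so S30 has no further overlaps.
S31 starts after S29 ends.
Overlapping pairs: S26 & S27, S27 & S28 — 2 in total.

2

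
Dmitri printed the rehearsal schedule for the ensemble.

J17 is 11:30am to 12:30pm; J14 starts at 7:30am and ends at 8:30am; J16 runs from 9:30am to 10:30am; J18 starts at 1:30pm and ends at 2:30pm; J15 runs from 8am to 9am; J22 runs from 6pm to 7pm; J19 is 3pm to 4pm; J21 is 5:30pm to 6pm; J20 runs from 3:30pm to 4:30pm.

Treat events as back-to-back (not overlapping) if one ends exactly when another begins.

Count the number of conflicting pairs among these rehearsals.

Check each pair: they overlap iff neither finishes before the other starts.
Sorted by start: J14, J15, J16, J17, J18, J19, J20, J21, J22.
J15 starts before J14 ends → J14 and J15 overlap.
J16 starts after J14 ends, so J14 has no further overlaps.
J16 starts after J15 ends, so J15 has no further overlaps.
J17 starts after J16 ends, so J16 has no further overlaps.
J18 starts after J17 ends, so J17 has no further overlaps.
J19 starts after J18 ends, so J18 has no further overlaps.
J20 starts before J19 ends → J19 and J20 overlap.
J21 starts after J19 ends, so J19 has no further overlaps.
J21 starts after J20 ends, so J20 has no further overlaps.
J22 starts exactly when J21 ends (back-to-back, no overlap).
Overlapping pairs: J14 & J15, J19 & J20 — 2 in total.

2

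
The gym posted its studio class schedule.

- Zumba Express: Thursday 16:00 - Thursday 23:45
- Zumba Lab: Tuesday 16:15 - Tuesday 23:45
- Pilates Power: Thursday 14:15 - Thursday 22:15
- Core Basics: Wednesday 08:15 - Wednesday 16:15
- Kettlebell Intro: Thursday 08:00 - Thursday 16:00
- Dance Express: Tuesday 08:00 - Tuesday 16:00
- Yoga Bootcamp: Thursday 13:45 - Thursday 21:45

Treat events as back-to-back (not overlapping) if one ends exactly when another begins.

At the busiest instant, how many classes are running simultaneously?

Sort all start/end points and keep a running count:
Tuesday 08:00 start Dance Express → 1
Tuesday 16:00 end Dance Express → 0
Tuesday 16:15 start Zumba Lab → 1
Tuesday 23:45 end Zumba Lab → 0
Wednesday 08:15 start Core Basics → 1
Wednesday 16:15 end Core Basics → 0
Thursday 08:00 start Kettlebell Intro → 1
Thursday 13:45 start Yoga Bootcamp → 2
Thursday 14:15 start Pilates Power → 3
Thursday 16:00 end Kettlebell Intro → 2
Thursday 16:00 start Zumba Express → 3
Thursday 21:45 end Yoga Bootcamp → 2
Thursday 22:15 end Pilates Power → 1
Thursday 23:45 end Zumba Express → 0
Peak is 3, at Thursday 14:15 (Kettlebell Intro, Pilates Power, Yoga Bootcamp).

3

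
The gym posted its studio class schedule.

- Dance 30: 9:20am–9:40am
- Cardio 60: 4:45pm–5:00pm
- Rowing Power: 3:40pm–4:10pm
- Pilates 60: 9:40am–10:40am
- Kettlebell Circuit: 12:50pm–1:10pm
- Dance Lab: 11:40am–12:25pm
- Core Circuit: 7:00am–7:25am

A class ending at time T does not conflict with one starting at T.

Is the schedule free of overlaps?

Sorted by start: Core Circuit, Dance 30, Pilates 60, Dance Lab, Kettlebell Circuit, Rowing Power, Cardio 60.
Dance 30 starts after Core Circuit ends; Core Circuit is clear from here.
Pilates 60 starts exactly when Dance 30 ends (back-to-back, no overlap); Dance 30 is clear from here.
Dance Lab starts after Pilates 60 ends; Pilates 60 is clear from here.
Kettlebell Circuit starts after Dance Lab ends; Dance Lab is clear from here.
Rowing Power starts after Kettlebell Circuit ends; Kettlebell Circuit is clear from here.
Cardio 60 starts after Rowing Power ends.
Every pair is clear; the schedule has no overlaps.

Yes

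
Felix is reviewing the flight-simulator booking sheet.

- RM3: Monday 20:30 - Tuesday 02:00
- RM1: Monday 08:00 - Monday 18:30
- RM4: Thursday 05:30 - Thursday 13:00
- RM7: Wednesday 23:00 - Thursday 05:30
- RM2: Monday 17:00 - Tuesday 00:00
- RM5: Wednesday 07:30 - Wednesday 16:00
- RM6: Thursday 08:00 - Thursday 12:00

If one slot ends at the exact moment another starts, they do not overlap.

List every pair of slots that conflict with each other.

RM1 & RM2, RM2 & RM3, RM4 & RM6

Sorted by start: RM1, RM2, RM3, RM5, RM7, RM4, RM6.
RM2 starts before RM1 ends → RM1 and RM2 overlap.
RM3 starts after RM1 ends — done with RM1.
RM3 starts before RM2 ends → RM2 and RM3 overlap.
RM5 starts after RM2 ends — done with RM2.
RM5 starts after RM3 ends — done with RM3.
RM7 starts after RM5 ends — done with RM5.
RM4 starts exactly when RM7 ends (back-to-back, no overlap) — done with RM7.
RM6 starts before RM4 ends → RM4 and RM6 overlap.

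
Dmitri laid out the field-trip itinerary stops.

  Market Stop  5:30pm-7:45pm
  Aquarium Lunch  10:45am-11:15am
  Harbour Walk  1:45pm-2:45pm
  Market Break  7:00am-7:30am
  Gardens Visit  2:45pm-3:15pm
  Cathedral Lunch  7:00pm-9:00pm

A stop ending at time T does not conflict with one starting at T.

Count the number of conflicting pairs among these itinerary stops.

1

Check each pair: they overlap iff neither finishes before the other starts.
Sorted by start: Market Break, Aquarium Lunch, Harbour Walk, Gardens Visit, Market Stop, Cathedral Lunch.
Aquarium Lunch starts after Market Break ends, so nothing later overlaps Market Break either.
Harbour Walk starts after Aquarium Lunch ends, so nothing later overlaps Aquarium Lunch either.
Gardens Visit starts exactly when Harbour Walk ends (back-to-back, no overlap), so nothing later overlaps Harbour Walk either.
Market Stop starts after Gardens Visit ends, so nothing later overlaps Gardens Visit either.
Cathedral Lunch starts before Market Stop ends → Market Stop and Cathedral Lunch overlap.
Overlapping pairs: Cathedral Lunch & Market Stop — 1 in total.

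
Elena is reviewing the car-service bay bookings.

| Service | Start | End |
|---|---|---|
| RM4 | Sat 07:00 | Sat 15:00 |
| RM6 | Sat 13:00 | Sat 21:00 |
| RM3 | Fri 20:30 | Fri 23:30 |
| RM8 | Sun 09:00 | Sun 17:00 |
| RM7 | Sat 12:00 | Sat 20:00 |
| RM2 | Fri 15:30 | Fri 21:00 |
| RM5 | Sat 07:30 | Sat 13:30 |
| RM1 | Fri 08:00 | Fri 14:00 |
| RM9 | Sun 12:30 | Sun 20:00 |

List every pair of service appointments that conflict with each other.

Sorted by start: RM1, RM2, RM3, RM4, RM5, RM7, RM6, RM8, RM9.
RM2 starts after RM1 ends, so RM1 has no further overlaps.
RM3 starts before RM2 ends → RM2 and RM3 overlap.
RM4 starts after RM2 ends, so RM2 has no further overlaps.
RM4 starts after RM3 ends, so RM3 has no further overlaps.
RM5 starts before RM4 ends → RM4 and RM5 overlap.
RM7 starts before RM4 ends → RM4 and RM7 overlap.
RM6 starts before RM4 ends → RM4 and RM6 overlap.
RM8 starts after RM4 ends, so RM4 has no further overlaps.
RM7 starts before RM5 ends → RM5 and RM7 overlap.
RM6 starts before RM5 ends → RM5 and RM6 overlap.
RM8 starts after RM5 ends, so RM5 has no further overlaps.
RM6 starts before RM7 ends → RM7 and RM6 overlap.
RM8 starts after RM7 ends, so RM7 has no further overlaps.
RM8 starts after RM6 ends, so RM6 has no further overlaps.
RM9 starts before RM8 ends → RM8 and RM9 overlap.

RM2 & RM3, RM4 & RM5, RM4 & RM6, RM4 & RM7, RM5 & RM6, RM5 & RM7, RM6 & RM7, RM8 & RM9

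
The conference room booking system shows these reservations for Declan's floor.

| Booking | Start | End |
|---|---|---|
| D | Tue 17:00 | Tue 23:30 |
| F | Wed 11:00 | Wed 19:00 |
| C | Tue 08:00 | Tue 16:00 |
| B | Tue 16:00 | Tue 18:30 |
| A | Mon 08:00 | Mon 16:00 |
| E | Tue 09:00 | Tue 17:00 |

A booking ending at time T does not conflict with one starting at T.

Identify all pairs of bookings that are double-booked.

B & D, B & E, C & E

Sorted by start: A, C, E, B, D, F.
C starts after A ends — done with A.
E starts before C ends → C and E overlap.
B starts exactly when C ends (back-to-back, no overlap) — done with C.
B starts before E ends → E and B overlap.
D starts exactly when E ends (back-to-back, no overlap) — done with E.
D starts before B ends → B and D overlap.
F starts after B ends.
F starts after D ends.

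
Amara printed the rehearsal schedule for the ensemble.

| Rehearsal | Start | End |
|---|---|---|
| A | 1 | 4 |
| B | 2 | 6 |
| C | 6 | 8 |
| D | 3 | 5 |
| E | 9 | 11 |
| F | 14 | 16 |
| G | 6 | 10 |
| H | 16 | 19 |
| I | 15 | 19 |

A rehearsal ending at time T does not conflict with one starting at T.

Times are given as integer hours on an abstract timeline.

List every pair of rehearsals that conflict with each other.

A & B, A & D, B & D, C & G, E & G, F & I, H & I

Sorted by start: A, B, D, C, G, E, F, I, H.
B starts before A ends → A and B overlap.
D starts before A ends → A and D overlap.
C starts after A ends — done with A.
D starts before B ends → B and D overlap.
C starts exactly when B ends (back-to-back, no overlap) — done with B.
C starts after D ends — done with D.
G starts before C ends → C and G overlap.
E starts after C ends — done with C.
E starts before G ends → G and E overlap.
F starts after G ends — done with G.
F starts after E ends — done with E.
I starts before F ends → F and I overlap.
H starts exactly when F ends (back-to-back, no overlap).
H starts before I ends → I and H overlap.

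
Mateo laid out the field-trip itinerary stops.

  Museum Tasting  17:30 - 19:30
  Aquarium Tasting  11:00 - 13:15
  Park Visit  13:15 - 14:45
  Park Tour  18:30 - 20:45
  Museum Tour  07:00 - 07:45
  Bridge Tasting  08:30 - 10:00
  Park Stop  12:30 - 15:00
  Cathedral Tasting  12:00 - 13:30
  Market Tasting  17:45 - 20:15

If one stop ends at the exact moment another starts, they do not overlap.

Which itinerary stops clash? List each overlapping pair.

Aquarium Tasting & Cathedral Tasting, Aquarium Tasting & Park Stop, Cathedral Tasting & Park Stop, Cathedral Tasting & Park Visit, Market Tasting & Museum Tasting, Market Tasting & Park Tour, Museum Tasting & Park Tour, Park Stop & Park Visit

Sorted by start: Museum Tour, Bridge Tasting, Aquarium Tasting, Cathedral Tasting, Park Stop, Park Visit, Museum Tasting, Market Tasting, Park Tour.
Bridge Tasting starts after Museum Tour ends, so nothing later overlaps Museum Tour either.
Aquarium Tasting starts after Bridge Tasting ends, so nothing later overlaps Bridge Tasting either.
Cathedral Tasting starts before Aquarium Tasting ends → Aquarium Tasting and Cathedral Tasting overlap.
Park Stop starts before Aquarium Tasting ends → Aquarium Tasting and Park Stop overlap.
Park Visit starts exactly when Aquarium Tasting ends (back-to-back, no overlap), so nothing later overlaps Aquarium Tasting either.
Park Stop starts before Cathedral Tasting ends → Cathedral Tasting and Park Stop overlap.
Park Visit starts before Cathedral Tasting ends → Cathedral Tasting and Park Visit overlap.
Museum Tasting starts after Cathedral Tasting ends, so nothing later overlaps Cathedral Tasting either.
Park Visit starts before Park Stop ends → Park Stop and Park Visit overlap.
Museum Tasting starts after Park Stop ends, so nothing later overlaps Park Stop either.
Museum Tasting starts after Park Visit ends, so nothing later overlaps Park Visit either.
Market Tasting starts before Museum Tasting ends → Museum Tasting and Market Tasting overlap.
Park Tour starts before Museum Tasting ends → Museum Tasting and Park Tour overlap.
Park Tour starts before Market Tasting ends → Market Tasting and Park Tour overlap.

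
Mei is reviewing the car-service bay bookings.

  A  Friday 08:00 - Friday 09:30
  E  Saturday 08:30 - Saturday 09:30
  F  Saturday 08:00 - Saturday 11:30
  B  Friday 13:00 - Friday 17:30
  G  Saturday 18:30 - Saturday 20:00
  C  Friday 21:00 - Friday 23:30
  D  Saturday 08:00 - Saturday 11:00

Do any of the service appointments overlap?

Two intervals overlap when each starts before the other ends.
Sorted by start: A, B, C, D, F, E, G.
B starts after A ends, so A has no further overlaps.
C starts after B ends, so B has no further overlaps.
D starts after C ends, so C has no further overlaps.
F starts before D ends → D and F overlap.
That's a conflict, so the schedule is not conflict-free.

Yes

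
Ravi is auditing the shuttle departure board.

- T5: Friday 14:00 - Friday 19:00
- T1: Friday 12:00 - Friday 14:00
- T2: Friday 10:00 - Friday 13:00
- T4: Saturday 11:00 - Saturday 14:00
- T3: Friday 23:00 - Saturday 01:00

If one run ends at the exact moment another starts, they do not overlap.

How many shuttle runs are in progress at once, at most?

2

Walk through starts and ends in time order (an end at T is processed before a start at T):
Friday 10:00 start T2 → 1
Friday 12:00 start T1 → 2
Friday 13:00 end T2 → 1
Friday 14:00 end T1 → 0
Friday 14:00 start T5 → 1
Friday 19:00 end T5 → 0
Friday 23:00 start T3 → 1
Saturday 01:00 end T3 → 0
Saturday 11:00 start T4 → 1
Saturday 14:00 end T4 → 0
Peak is 2, at Friday 12:00 (T1, T2).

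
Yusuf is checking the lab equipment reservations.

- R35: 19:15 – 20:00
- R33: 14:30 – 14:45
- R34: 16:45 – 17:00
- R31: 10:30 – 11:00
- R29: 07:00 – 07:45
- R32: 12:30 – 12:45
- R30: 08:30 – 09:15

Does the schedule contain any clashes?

Check each pair: they overlap iff neither finishes before the other starts.
Sorted by start: R29, R30, R31, R32, R33, R34, R35.
R30 starts after R29 ends; R29 is clear from here.
R31 starts after R30 ends; R30 is clear from here.
R32 starts after R31 ends; R31 is clear from here.
R33 starts after R32 ends; R32 is clear from here.
R34 starts after R33 ends; R33 is clear from here.
R35 starts after R34 ends.
Every pair is clear; the schedule has no overlaps.

No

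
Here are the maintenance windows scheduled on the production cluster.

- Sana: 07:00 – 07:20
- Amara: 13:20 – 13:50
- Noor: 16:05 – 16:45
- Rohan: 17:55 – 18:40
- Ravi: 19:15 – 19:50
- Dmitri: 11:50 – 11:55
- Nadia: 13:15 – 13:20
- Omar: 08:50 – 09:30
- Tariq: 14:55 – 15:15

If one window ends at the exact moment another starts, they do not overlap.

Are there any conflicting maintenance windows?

Sorted by start: Sana, Omar, Dmitri, Nadia, Amara, Tariq, Noor, Rohan, Ravi.
Omar starts after Sana ends, so Sana has no further overlaps.
Dmitri starts after Omar ends, so Omar has no further overlaps.
Nadia starts after Dmitri ends, so Dmitri has no further overlaps.
Amara starts exactly when Nadia ends (back-to-back, no overlap), so Nadia has no further overlaps.
Tariq starts after Amara ends, so Amara has no further overlaps.
Noor starts after Tariq ends, so Tariq has no further overlaps.
Rohan starts after Noor ends, so Noor has no further overlaps.
Ravi starts after Rohan ends.
Every pair is clear; the schedule has no overlaps.

No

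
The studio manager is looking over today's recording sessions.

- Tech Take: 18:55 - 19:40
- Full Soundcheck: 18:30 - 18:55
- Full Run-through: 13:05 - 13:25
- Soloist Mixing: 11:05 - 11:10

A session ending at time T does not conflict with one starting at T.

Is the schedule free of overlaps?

Yes

Sorted by start: Soloist Mixing, Full Run-through, Full Soundcheck, Tech Take.
Full Run-through starts after Soloist Mixing ends — done with Soloist Mixing.
Full Soundcheck starts after Full Run-through ends — done with Full Run-through.
Tech Take starts exactly when Full Soundcheck ends (back-to-back, no overlap).
Every pair is clear; the schedule has no overlaps.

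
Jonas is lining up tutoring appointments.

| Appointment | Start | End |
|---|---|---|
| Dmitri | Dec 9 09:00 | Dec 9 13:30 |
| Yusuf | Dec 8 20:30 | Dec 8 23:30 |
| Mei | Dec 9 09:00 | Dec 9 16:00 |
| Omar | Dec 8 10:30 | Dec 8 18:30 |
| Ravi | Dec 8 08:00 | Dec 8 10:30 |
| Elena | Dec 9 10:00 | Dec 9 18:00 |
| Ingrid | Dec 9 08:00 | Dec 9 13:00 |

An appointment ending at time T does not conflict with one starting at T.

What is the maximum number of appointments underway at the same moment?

4

Sort all start/end points and keep a running count:
Dec 8 08:00 start Ravi → 1
Dec 8 10:30 end Ravi → 0
Dec 8 10:30 start Omar → 1
Dec 8 18:30 end Omar → 0
Dec 8 20:30 start Yusuf → 1
Dec 8 23:30 end Yusuf → 0
Dec 9 08:00 start Ingrid → 1
Dec 9 09:00 start Dmitri → 2
Dec 9 09:00 start Mei → 3
Dec 9 10:00 start Elena → 4
Dec 9 13:00 end Ingrid → 3
Dec 9 13:30 end Dmitri → 2
Dec 9 16:00 end Mei → 1
Dec 9 18:00 end Elena → 0
Peak is 4, at Dec 9 10:00 (Dmitri, Elena, Ingrid, Mei).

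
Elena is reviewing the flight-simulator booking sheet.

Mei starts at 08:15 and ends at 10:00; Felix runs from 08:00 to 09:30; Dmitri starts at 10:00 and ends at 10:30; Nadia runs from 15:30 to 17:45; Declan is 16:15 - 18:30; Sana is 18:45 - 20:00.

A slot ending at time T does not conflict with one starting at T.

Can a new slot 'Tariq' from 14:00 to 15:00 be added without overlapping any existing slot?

Felix: ends 09:30 at or before Tariq starts 14:00 → clear.
Mei: ends 10:00 at or before Tariq starts 14:00 → clear.
Dmitri: ends 10:30 at or before Tariq starts 14:00 → clear.
Nadia: starts 15:30 at or after Tariq ends 15:00 → clear.
Declan: starts 16:15 at or after Tariq ends 15:00 → clear.
Sana: starts 18:45 at or after Tariq ends 15:00 → clear.

Yes — the slot is free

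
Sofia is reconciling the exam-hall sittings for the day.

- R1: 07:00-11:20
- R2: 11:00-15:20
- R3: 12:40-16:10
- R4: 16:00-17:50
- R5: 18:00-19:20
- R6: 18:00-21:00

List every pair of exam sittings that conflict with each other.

R1 & R2, R2 & R3, R3 & R4, R5 & R6

Check each pair: they overlap iff neither finishes before the other starts.
Sorted by start: R1, R2, R3, R4, R5, R6.
R2 starts before R1 ends → R1 and R2 overlap.
R3 starts after R1 ends; R1 is clear from here.
R3 starts before R2 ends → R2 and R3 overlap.
R4 starts after R2 ends; R2 is clear from here.
R4 starts before R3 ends → R3 and R4 overlap.
R5 starts after R3 ends; R3 is clear from here.
R5 starts after R4 ends; R4 is clear from here.
R6 starts before R5 ends → R5 and R6 overlap.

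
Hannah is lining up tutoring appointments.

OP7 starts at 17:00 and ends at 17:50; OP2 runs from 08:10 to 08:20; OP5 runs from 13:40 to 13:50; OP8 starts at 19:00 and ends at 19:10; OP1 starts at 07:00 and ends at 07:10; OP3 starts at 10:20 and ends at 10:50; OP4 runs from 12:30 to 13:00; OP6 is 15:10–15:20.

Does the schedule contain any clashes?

No

Check each pair: they overlap iff neither finishes before the other starts.
Sorted by start: OP1, OP2, OP3, OP4, OP5, OP6, OP7, OP8.
OP2 starts after OP1 ends, so OP1 has no further overlaps.
OP3 starts after OP2 ends, so OP2 has no further overlaps.
OP4 starts after OP3 ends, so OP3 has no further overlaps.
OP5 starts after OP4 ends, so OP4 has no further overlaps.
OP6 starts after OP5 ends, so OP5 has no further overlaps.
OP7 starts after OP6 ends, so OP6 has no further overlaps.
OP8 starts after OP7 ends.
Every pair is clear; the schedule has no overlaps.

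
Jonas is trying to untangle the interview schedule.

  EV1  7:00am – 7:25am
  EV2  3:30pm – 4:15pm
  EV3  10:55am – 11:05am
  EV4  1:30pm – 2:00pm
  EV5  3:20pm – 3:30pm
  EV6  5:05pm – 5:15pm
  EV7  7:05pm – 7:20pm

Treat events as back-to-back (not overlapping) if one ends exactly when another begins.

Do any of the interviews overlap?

Sorted by start: EV1, EV3, EV4, EV5, EV2, EV6, EV7.
EV3 starts after EV1 ends, so nothing later overlaps EV1 either.
EV4 starts after EV3 ends, so nothing later overlaps EV3 either.
EV5 starts after EV4 ends, so nothing later overlaps EV4 either.
EV2 starts exactly when EV5 ends (back-to-back, no overlap), so nothing later overlaps EV5 either.
EV6 starts after EV2 ends, so nothing later overlaps EV2 either.
EV7 starts after EV6 ends.
Every pair is clear; the schedule has no overlaps.

No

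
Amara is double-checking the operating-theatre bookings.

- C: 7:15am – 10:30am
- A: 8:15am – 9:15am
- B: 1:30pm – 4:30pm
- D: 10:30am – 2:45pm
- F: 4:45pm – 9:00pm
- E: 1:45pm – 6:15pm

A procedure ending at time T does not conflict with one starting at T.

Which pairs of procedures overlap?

Sorted by start: C, A, D, B, E, F.
A starts before C ends → C and A overlap.
D starts exactly when C ends (back-to-back, no overlap), so C has no further overlaps.
D starts after A ends, so A has no further overlaps.
B starts before D ends → D and B overlap.
E starts before D ends → D and E overlap.
F starts after D ends.
E starts before B ends → B and E overlap.
F starts after B ends.
F starts before E ends → E and F overlap.

A & C, B & D, B & E, D & E, E & F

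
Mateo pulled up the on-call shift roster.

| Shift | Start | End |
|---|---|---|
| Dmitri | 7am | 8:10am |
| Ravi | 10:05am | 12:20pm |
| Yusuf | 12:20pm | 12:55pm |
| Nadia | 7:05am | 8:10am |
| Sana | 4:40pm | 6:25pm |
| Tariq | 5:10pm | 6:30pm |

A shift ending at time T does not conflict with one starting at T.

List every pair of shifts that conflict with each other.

Dmitri & Nadia, Sana & Tariq

Sorted by start: Dmitri, Nadia, Ravi, Yusuf, Sana, Tariq.
Nadia starts before Dmitri ends → Dmitri and Nadia overlap.
Ravi starts after Dmitri ends — done with Dmitri.
Ravi starts after Nadia ends — done with Nadia.
Yusuf starts exactly when Ravi ends (back-to-back, no overlap) — done with Ravi.
Sana starts after Yusuf ends — done with Yusuf.
Tariq starts before Sana ends → Sana and Tariq overlap.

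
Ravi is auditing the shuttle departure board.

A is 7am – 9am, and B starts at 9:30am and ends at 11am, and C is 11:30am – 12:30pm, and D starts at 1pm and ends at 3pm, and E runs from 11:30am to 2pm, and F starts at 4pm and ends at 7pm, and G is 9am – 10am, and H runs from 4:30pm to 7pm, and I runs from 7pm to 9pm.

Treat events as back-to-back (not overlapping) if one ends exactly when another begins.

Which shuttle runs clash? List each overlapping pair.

B & G, C & E, D & E, F & H

Sorted by start: A, G, B, C, E, D, F, H, I.
G starts exactly when A ends (back-to-back, no overlap) — done with A.
B starts before G ends → G and B overlap.
C starts after G ends — done with G.
C starts after B ends — done with B.
E starts before C ends → C and E overlap.
D starts after C ends — done with C.
D starts before E ends → E and D overlap.
F starts after E ends — done with E.
F starts after D ends — done with D.
H starts before F ends → F and H overlap.
I starts exactly when F ends (back-to-back, no overlap).
I starts exactly when H ends (back-to-back, no overlap).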